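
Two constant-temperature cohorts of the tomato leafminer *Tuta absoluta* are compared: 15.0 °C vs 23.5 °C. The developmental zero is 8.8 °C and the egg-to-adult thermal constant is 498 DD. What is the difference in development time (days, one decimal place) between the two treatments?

At 15.0 °C: 498 / (15.0 − 8.8) = 498 / 6.2 = 80.323 d.
At 23.5 °C: 498 / (23.5 − 8.8) = 498 / 14.7 = 33.878 d.
Difference = |80.323 − 33.878| = 46.445 ≈ 46.4 days.

46.4 days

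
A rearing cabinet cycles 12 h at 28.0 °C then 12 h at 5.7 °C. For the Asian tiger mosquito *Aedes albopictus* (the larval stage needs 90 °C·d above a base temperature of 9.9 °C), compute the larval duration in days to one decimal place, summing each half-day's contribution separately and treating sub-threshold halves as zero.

Day half: max(0, 28.0 − 9.9) × 0.5 = 18.1 × 0.5 = 9.05 DD.
Night half: max(0, 5.7 − 9.9) × 0.5 = 0.0 × 0.5 = 0.00 DD.
Per 24 h: 9.05 DD/day.
Duration = 90 / 9.05 = 9.945 ≈ 9.9 days.

9.9 days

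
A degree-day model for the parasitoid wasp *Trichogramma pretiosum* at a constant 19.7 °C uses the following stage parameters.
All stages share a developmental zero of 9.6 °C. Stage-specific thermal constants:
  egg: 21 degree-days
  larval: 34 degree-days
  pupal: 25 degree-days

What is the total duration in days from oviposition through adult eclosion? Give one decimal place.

7.9 days

Daily accumulation at 19.7 °C = 19.7 − 9.6 = 10.1 DD/day.
Total K = 21 + 34 + 25 = 80 DD.
Total duration = 80 / 10.1 = 7.921 ≈ 7.9 days.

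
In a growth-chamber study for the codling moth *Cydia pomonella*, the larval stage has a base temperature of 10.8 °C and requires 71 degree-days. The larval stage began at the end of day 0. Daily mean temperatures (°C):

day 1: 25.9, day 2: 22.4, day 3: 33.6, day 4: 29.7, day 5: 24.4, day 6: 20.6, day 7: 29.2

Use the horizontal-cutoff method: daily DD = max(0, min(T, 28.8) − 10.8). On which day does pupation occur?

day 5

Daily DD above 10.8 °C (capped at 18.0): 15.1, 11.6, 18.0, 18.0, 13.6, 9.8, 18.0.
Cumulative: 15.1, 26.7, 44.7, 62.7, 76.3, 86.1, 104.1.
The total first reaches 71 DD on day 5.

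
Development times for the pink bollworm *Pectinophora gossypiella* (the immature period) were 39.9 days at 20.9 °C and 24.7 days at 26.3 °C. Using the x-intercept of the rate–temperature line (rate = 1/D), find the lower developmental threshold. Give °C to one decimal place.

12.1 °C

Linear rate model ⇒ the product D·(T − T_b) is constant across temperatures.
39.9·(20.9 − T_b) = 24.7·(26.3 − T_b)
T_b = (39.9·20.9 − 24.7·26.3) / (39.9 − 24.7) = 184.30 / 15.2 = 12.125 °C ≈ 12.1 °C.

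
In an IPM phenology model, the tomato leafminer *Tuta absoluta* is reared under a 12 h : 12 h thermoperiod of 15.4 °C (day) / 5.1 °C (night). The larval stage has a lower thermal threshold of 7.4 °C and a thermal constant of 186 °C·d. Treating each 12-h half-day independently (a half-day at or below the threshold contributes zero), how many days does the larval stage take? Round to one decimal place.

46.5 days

Day half: max(0, 15.4 − 7.4) × 0.5 = 8.0 × 0.5 = 4.00 DD.
Night half: max(0, 5.1 − 7.4) × 0.5 = 0.0 × 0.5 = 0.00 DD.
Per 24 h: 4.00 DD/day.
Duration = 186 / 4.00 = 46.500 ≈ 46.5 days.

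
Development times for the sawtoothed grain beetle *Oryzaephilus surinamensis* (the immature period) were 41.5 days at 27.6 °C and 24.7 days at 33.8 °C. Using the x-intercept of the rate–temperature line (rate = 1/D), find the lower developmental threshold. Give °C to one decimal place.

18.5 °C

Linear rate model ⇒ the product D·(T − T_b) is constant across temperatures.
41.5·(27.6 − T_b) = 24.7·(33.8 − T_b)
T_b = (41.5·27.6 − 24.7·33.8) / (41.5 − 24.7) = 310.54 / 16.8 = 18.485 °C ≈ 18.5 °C.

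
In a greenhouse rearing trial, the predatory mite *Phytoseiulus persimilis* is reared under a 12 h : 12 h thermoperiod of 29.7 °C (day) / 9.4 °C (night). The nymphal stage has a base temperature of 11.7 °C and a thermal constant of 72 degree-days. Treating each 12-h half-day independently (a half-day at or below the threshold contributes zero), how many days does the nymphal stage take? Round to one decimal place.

8.0 days

Day half: max(0, 29.7 − 11.7) × 0.5 = 18.0 × 0.5 = 9.00 DD.
Night half: max(0, 9.4 − 11.7) × 0.5 = 0.0 × 0.5 = 0.00 DD.
Per 24 h: 9.00 DD/day.
Duration = 72 / 9.00 = 8.000 ≈ 8.0 days.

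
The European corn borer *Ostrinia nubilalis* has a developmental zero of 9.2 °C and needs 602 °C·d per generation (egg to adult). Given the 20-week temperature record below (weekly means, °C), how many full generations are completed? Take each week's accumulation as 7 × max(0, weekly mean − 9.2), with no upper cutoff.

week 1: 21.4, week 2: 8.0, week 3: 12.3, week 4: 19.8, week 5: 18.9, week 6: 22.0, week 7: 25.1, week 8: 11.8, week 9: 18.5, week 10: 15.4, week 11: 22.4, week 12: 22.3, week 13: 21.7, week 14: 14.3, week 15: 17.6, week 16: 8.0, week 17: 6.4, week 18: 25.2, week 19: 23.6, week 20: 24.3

2 generations

Weekly DD (7 × max(0, T̄ − 9.2)): 85.4, 0.0, 21.7, 74.2, 67.9, 89.6, 111.3, 18.2, 65.1, 43.4, 92.4, 91.7, 87.5, 35.7, 58.8, 0.0, 0.0, 112.0, 100.8, 105.7.
Season total = 1261.4 DD.
Complete generations = ⌊1261.4 / 602⌋ = 2.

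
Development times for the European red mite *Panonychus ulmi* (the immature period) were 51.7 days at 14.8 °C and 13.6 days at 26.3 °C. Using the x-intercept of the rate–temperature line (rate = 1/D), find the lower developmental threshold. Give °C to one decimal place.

Linear rate model ⇒ the product D·(T − T_b) is constant across temperatures.
51.7·(14.8 − T_b) = 13.6·(26.3 − T_b)
T_b = (51.7·14.8 − 13.6·26.3) / (51.7 − 13.6) = 407.48 / 38.1 = 10.695 °C ≈ 10.7 °C.

10.7 °C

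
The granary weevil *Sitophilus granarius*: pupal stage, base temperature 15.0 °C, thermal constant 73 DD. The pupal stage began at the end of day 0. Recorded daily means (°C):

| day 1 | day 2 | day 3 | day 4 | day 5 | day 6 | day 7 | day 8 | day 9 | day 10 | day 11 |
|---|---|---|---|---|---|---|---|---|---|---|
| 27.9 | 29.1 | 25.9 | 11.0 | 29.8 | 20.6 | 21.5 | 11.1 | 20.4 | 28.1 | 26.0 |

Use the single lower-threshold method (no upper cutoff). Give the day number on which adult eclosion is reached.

Daily DD above 15.0 °C: 12.9, 14.1, 10.9, 0.0, 14.8, 5.6, 6.5, 0.0, 5.4, 13.1, 11.0.
Cumulative: 12.9, 27.0, 37.9, 37.9, 52.7, 58.3, 64.8, 64.8, 70.2, 83.3, 94.3.
The total first reaches 73 DD on day 10.

day 10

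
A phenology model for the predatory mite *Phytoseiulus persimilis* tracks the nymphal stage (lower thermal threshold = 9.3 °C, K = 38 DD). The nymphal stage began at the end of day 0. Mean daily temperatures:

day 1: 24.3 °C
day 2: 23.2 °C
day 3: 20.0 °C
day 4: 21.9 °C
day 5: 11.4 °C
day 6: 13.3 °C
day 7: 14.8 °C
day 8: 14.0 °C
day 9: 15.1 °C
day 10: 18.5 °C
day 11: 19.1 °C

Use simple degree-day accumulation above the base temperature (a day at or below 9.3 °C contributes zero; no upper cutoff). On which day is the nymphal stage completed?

day 3

Daily DD above 9.3 °C: 15.0, 13.9, 10.7, 12.6, 2.1, 4.0, 5.5, 4.7, 5.8, 9.2, 9.8.
Cumulative: 15.0, 28.9, 39.6, 52.2, 54.3, 58.3, 63.8, 68.5, 74.3, 83.5, 93.3.
The total first reaches 38 DD on day 3.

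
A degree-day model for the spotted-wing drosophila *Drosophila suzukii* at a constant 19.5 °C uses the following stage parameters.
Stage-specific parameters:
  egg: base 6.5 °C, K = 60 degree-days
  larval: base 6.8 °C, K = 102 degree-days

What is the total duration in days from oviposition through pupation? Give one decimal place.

egg: 60 / (19.5 − 6.5) = 60 / 13.0 = 4.615 d.
larval: 102 / (19.5 − 6.8) = 102 / 12.7 = 8.031 d.
Sum = 12.647 ≈ 12.6 days.

12.6 days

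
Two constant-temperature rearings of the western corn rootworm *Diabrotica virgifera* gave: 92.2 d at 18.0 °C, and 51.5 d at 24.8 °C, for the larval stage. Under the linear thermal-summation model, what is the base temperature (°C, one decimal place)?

9.4 °C

Equal thermal constants: D₁(T₁ − T_b) = D₂(T₂ − T_b).
92.2·(18.0 − T_b) = 51.5·(24.8 − T_b)
T_b = (92.2·18.0 − 51.5·24.8) / (92.2 − 51.5) = 382.40 / 40.7 = 9.396 °C ≈ 9.4 °C.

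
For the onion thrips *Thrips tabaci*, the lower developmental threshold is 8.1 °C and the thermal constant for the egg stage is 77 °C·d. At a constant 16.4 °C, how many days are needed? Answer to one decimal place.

9.3 days

Daily accumulation = 16.4 − 8.1 = 8.3 DD/day.
Duration = 77 / 8.3 = 9.277 ≈ 9.3 days.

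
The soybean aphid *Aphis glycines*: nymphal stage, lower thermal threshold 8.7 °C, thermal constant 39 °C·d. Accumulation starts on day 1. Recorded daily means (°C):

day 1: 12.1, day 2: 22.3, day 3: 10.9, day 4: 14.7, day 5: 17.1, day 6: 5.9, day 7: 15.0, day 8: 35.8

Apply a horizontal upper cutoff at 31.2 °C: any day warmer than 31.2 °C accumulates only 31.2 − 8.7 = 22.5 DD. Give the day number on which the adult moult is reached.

day 7

Daily DD above 8.7 °C (capped at 22.5): 3.4, 13.6, 2.2, 6.0, 8.4, 0.0, 6.3, 22.5.
Cumulative: 3.4, 17.0, 19.2, 25.2, 33.6, 33.6, 39.9, 62.4.
The total first reaches 39 DD on day 7.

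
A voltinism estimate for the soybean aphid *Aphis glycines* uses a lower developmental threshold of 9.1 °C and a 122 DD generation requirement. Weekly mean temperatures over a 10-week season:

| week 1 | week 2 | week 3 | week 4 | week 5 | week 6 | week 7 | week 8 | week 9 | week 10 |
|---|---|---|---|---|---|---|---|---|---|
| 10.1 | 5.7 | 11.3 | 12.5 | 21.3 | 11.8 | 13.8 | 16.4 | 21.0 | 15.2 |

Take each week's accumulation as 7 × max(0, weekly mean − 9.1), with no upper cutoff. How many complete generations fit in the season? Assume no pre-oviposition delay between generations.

2 generations

Weekly DD (7 × max(0, T̄ − 9.1)): 7.0, 0.0, 15.4, 23.8, 85.4, 18.9, 32.9, 51.1, 83.3, 42.7.
Season total = 360.5 DD.
Complete generations = ⌊360.5 / 122⌋ = 2.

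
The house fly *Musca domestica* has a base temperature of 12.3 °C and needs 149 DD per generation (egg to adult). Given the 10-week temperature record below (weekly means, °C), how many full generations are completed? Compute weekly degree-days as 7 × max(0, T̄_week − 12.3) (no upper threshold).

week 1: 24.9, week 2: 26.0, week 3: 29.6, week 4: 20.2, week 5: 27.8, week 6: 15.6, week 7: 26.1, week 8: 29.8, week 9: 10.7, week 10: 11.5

Weekly DD (7 × max(0, T̄ − 12.3)): 88.2, 95.9, 121.1, 55.3, 108.5, 23.1, 96.6, 122.5, 0.0, 0.0.
Season total = 711.2 DD.
Complete generations = ⌊711.2 / 149⌋ = 4.

4 generations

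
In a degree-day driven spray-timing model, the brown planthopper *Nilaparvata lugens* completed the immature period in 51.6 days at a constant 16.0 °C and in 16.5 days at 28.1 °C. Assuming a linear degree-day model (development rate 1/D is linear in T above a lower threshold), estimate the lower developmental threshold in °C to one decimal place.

10.3 °C

Linear rate model ⇒ the product D·(T − T_b) is constant across temperatures.
51.6·(16.0 − T_b) = 16.5·(28.1 − T_b)
T_b = (51.6·16.0 − 16.5·28.1) / (51.6 − 16.5) = 361.95 / 35.1 = 10.312 °C ≈ 10.3 °C.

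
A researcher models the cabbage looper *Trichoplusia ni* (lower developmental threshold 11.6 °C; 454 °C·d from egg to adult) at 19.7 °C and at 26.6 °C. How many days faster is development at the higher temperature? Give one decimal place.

25.8 days

At 19.7 °C: 454 / (19.7 − 11.6) = 454 / 8.1 = 56.049 d.
At 26.6 °C: 454 / (26.6 − 11.6) = 454 / 15.0 = 30.267 d.
Difference = |56.049 − 30.267| = 25.783 ≈ 25.8 days.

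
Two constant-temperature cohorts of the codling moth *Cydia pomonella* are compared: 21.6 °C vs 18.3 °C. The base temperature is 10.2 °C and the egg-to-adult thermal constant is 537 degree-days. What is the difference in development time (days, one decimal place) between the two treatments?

At 21.6 °C: 537 / (21.6 − 10.2) = 537 / 11.4 = 47.105 d.
At 18.3 °C: 537 / (18.3 − 10.2) = 537 / 8.1 = 66.296 d.
Difference = |47.105 − 66.296| = 19.191 ≈ 19.2 days.

19.2 days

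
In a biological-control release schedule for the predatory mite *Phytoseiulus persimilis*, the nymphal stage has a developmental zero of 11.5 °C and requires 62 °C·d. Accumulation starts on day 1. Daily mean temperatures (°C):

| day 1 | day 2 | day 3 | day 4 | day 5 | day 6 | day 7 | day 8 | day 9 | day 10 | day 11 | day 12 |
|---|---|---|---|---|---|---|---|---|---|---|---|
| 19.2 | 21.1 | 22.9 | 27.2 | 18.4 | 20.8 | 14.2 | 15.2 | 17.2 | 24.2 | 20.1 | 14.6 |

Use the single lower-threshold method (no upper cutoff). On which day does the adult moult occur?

Daily DD above 11.5 °C: 7.7, 9.6, 11.4, 15.7, 6.9, 9.3, 2.7, 3.7, 5.7, 12.7, 8.6, 3.1.
Cumulative: 7.7, 17.3, 28.7, 44.4, 51.3, 60.6, 63.3, 67.0, 72.7, 85.4, 94.0, 97.1.
The total first reaches 62 DD on day 7.

day 7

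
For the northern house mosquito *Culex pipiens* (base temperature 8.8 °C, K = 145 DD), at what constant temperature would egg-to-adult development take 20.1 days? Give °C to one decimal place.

16.0 °C

Required daily accumulation = 145 / 20.1 = 7.214 DD/day.
T = T_base + 7.214 = 8.8 + 7.214 = 16.014 ≈ 16.0 °C.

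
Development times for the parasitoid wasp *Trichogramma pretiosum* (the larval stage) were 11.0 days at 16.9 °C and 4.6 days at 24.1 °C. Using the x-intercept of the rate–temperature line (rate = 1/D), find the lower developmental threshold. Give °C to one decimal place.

Equal thermal constants: D₁(T₁ − T_b) = D₂(T₂ − T_b).
11.0·(16.9 − T_b) = 4.6·(24.1 − T_b)
T_b = (11.0·16.9 − 4.6·24.1) / (11.0 − 4.6) = 75.04 / 6.4 = 11.725 °C ≈ 11.7 °C.

11.7 °C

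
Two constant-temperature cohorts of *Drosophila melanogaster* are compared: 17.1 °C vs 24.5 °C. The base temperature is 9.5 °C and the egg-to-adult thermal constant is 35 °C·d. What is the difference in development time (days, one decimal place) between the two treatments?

2.3 days

At 17.1 °C: 35 / (17.1 − 9.5) = 35 / 7.6 = 4.605 d.
At 24.5 °C: 35 / (24.5 − 9.5) = 35 / 15.0 = 2.333 d.
Difference = |4.605 − 2.333| = 2.272 ≈ 2.3 days.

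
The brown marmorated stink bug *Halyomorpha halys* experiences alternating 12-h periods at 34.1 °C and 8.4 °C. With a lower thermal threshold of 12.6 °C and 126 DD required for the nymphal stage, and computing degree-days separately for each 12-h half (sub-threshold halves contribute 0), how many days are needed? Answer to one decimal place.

11.7 days

Day half: max(0, 34.1 − 12.6) × 0.5 = 21.5 × 0.5 = 10.75 DD.
Night half: max(0, 8.4 − 12.6) × 0.5 = 0.0 × 0.5 = 0.00 DD.
Per 24 h: 10.75 DD/day.
Duration = 126 / 10.75 = 11.721 ≈ 11.7 days.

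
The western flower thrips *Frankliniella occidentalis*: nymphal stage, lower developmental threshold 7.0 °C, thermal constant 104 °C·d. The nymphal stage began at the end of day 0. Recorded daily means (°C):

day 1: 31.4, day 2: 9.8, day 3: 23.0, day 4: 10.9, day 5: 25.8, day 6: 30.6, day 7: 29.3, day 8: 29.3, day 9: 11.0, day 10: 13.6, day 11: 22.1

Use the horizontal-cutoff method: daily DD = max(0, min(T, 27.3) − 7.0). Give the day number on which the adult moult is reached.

day 8

Daily DD above 7.0 °C (capped at 20.3): 20.3, 2.8, 16.0, 3.9, 18.8, 20.3, 20.3, 20.3, 4.0, 6.6, 15.1.
Cumulative: 20.3, 23.1, 39.1, 43.0, 61.8, 82.1, 102.4, 122.7, 126.7, 133.3, 148.4.
The total first reaches 104 DD on day 8.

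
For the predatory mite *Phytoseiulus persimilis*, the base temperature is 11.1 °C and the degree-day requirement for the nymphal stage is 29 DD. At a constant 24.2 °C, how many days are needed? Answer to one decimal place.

Daily accumulation = 24.2 − 11.1 = 13.1 DD/day.
Duration = 29 / 13.1 = 2.214 ≈ 2.2 days.

2.2 days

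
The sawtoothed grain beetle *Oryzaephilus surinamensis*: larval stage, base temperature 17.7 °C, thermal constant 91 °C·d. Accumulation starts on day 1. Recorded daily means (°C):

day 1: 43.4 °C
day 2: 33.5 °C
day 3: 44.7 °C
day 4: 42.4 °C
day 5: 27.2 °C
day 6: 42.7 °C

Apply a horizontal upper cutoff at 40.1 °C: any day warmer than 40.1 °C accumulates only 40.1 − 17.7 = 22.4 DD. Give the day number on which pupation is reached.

Daily DD above 17.7 °C (capped at 22.4): 22.4, 15.8, 22.4, 22.4, 9.5, 22.4.
Cumulative: 22.4, 38.2, 60.6, 83.0, 92.5, 114.9.
The total first reaches 91 DD on day 5.

day 5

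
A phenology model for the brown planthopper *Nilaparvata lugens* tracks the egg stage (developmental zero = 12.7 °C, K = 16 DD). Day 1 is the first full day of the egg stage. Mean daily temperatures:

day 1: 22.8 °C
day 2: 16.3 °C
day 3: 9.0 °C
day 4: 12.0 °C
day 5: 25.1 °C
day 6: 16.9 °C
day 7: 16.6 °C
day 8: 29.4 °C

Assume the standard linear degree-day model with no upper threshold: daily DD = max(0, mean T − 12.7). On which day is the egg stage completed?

Daily DD above 12.7 °C: 10.1, 3.6, 0.0, 0.0, 12.4, 4.2, 3.9, 16.7.
Cumulative: 10.1, 13.7, 13.7, 13.7, 26.1, 30.3, 34.2, 50.9.
The total first reaches 16 DD on day 5.

day 5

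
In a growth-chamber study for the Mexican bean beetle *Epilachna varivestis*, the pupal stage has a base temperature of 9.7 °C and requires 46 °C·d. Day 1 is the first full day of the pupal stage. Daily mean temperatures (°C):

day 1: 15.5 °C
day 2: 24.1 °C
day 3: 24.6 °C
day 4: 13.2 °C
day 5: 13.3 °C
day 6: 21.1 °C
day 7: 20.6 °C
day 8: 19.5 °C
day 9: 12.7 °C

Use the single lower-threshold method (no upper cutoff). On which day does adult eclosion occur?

Daily DD above 9.7 °C: 5.8, 14.4, 14.9, 3.5, 3.6, 11.4, 10.9, 9.8, 3.0.
Cumulative: 5.8, 20.2, 35.1, 38.6, 42.2, 53.6, 64.5, 74.3, 77.3.
The total first reaches 46 DD on day 6.

day 6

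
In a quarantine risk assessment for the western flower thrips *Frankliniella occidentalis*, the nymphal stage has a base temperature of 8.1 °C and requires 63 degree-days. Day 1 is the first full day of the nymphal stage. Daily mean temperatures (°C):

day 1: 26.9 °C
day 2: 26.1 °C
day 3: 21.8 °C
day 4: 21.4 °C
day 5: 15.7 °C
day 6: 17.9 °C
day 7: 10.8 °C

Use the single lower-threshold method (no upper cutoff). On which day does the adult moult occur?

Daily DD above 8.1 °C: 18.8, 18.0, 13.7, 13.3, 7.6, 9.8, 2.7.
Cumulative: 18.8, 36.8, 50.5, 63.8, 71.4, 81.2, 83.9.
The total first reaches 63 DD on day 4.

day 4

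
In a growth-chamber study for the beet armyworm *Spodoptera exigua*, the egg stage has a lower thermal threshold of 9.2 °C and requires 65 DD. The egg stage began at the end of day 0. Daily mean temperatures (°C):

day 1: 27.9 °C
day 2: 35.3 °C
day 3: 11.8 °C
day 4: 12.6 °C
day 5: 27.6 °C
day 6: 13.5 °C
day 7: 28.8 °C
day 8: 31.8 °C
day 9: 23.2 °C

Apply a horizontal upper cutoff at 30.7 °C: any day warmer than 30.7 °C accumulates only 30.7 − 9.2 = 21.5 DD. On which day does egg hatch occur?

day 6

Daily DD above 9.2 °C (capped at 21.5): 18.7, 21.5, 2.6, 3.4, 18.4, 4.3, 19.6, 21.5, 14.0.
Cumulative: 18.7, 40.2, 42.8, 46.2, 64.6, 68.9, 88.5, 110.0, 124.0.
The total first reaches 65 DD on day 6.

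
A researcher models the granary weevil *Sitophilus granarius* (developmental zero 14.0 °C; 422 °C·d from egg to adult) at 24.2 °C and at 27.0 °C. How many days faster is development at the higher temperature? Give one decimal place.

At 24.2 °C: 422 / (24.2 − 14.0) = 422 / 10.2 = 41.373 d.
At 27.0 °C: 422 / (27.0 − 14.0) = 422 / 13.0 = 32.462 d.
Difference = |41.373 − 32.462| = 8.911 ≈ 8.9 days.

8.9 days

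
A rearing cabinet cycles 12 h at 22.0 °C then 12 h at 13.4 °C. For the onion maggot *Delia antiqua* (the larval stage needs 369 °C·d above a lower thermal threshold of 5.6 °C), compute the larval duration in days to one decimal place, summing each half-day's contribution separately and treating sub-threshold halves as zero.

30.5 days

Day half: max(0, 22.0 − 5.6) × 0.5 = 16.4 × 0.5 = 8.20 DD.
Night half: max(0, 13.4 − 5.6) × 0.5 = 7.8 × 0.5 = 3.90 DD.
Per 24 h: 12.10 DD/day.
Duration = 369 / 12.10 = 30.496 ≈ 30.5 days.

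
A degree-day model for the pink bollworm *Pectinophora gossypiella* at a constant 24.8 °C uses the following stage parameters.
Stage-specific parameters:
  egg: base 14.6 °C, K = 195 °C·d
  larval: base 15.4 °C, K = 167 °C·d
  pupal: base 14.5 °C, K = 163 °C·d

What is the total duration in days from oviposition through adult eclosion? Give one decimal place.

52.7 days

egg: 195 / (24.8 − 14.6) = 195 / 10.2 = 19.118 d.
larval: 167 / (24.8 − 15.4) = 167 / 9.4 = 17.766 d.
pupal: 163 / (24.8 − 14.5) = 163 / 10.3 = 15.825 d.
Sum = 52.709 ≈ 52.7 days.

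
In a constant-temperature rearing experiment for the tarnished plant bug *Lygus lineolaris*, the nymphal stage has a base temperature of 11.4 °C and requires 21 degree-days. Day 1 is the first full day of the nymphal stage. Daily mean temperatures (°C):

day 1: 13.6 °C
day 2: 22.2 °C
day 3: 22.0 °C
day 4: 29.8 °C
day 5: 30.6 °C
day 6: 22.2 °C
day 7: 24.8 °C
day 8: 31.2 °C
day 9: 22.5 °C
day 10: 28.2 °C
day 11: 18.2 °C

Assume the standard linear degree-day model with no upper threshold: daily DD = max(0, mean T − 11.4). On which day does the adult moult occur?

Daily DD above 11.4 °C: 2.2, 10.8, 10.6, 18.4, 19.2, 10.8, 13.4, 19.8, 11.1, 16.8, 6.8.
Cumulative: 2.2, 13.0, 23.6, 42.0, 61.2, 72.0, 85.4, 105.2, 116.3, 133.1, 139.9.
The total first reaches 21 DD on day 3.

day 3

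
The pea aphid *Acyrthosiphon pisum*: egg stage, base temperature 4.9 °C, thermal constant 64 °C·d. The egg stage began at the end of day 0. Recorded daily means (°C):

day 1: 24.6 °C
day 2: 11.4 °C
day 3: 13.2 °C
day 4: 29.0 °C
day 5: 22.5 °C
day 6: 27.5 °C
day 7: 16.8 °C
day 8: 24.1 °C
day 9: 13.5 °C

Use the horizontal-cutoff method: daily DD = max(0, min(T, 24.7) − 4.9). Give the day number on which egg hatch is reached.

day 5

Daily DD above 4.9 °C (capped at 19.8): 19.7, 6.5, 8.3, 19.8, 17.6, 19.8, 11.9, 19.2, 8.6.
Cumulative: 19.7, 26.2, 34.5, 54.3, 71.9, 91.7, 103.6, 122.8, 131.4.
The total first reaches 64 DD on day 5.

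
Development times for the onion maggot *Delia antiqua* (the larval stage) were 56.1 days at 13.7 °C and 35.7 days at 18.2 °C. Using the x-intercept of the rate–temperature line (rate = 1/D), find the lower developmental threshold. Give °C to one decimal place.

Under the model K = D·(T − T_b), so D₁·(T₁ − T_b) = D₂·(T₂ − T_b).
56.1·(13.7 − T_b) = 35.7·(18.2 − T_b)
T_b = (56.1·13.7 − 35.7·18.2) / (56.1 − 35.7) = 118.83 / 20.4 = 5.825 °C ≈ 5.8 °C.

5.8 °C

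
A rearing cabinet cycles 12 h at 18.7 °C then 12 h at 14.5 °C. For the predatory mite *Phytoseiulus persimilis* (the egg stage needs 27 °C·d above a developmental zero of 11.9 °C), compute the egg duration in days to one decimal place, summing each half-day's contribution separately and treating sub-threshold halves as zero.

5.7 days

Day half: max(0, 18.7 − 11.9) × 0.5 = 6.8 × 0.5 = 3.40 DD.
Night half: max(0, 14.5 − 11.9) × 0.5 = 2.6 × 0.5 = 1.30 DD.
Per 24 h: 4.70 DD/day.
Duration = 27 / 4.70 = 5.745 ≈ 5.7 days.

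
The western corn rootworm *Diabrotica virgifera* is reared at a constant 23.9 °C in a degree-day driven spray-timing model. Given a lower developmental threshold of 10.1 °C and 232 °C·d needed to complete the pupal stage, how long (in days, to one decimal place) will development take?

Daily accumulation = 23.9 − 10.1 = 13.8 DD/day.
Duration = 232 / 13.8 = 16.812 ≈ 16.8 days.

16.8 days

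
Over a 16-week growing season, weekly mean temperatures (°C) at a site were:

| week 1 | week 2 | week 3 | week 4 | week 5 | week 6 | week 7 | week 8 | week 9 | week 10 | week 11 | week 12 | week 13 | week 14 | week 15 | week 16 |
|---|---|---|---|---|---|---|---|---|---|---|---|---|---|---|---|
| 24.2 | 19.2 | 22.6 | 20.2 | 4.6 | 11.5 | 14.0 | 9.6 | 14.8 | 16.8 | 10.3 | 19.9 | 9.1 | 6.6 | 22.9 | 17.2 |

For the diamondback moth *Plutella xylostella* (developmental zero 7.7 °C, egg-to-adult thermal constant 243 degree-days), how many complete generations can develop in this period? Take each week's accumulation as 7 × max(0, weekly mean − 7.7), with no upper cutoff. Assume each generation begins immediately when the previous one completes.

Weekly DD (7 × max(0, T̄ − 7.7)): 115.5, 80.5, 104.3, 87.5, 0.0, 26.6, 44.1, 13.3, 49.7, 63.7, 18.2, 85.4, 9.8, 0.0, 106.4, 66.5.
Season total = 871.5 DD.
Complete generations = ⌊871.5 / 243⌋ = 3.

3 generations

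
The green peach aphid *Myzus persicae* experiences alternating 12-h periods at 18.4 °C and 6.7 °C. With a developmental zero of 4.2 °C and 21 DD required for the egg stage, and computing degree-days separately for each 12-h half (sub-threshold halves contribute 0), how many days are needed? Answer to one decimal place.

Day half: max(0, 18.4 − 4.2) × 0.5 = 14.2 × 0.5 = 7.10 DD.
Night half: max(0, 6.7 − 4.2) × 0.5 = 2.5 × 0.5 = 1.25 DD.
Per 24 h: 8.35 DD/day.
Duration = 21 / 8.35 = 2.515 ≈ 2.5 days.

2.5 days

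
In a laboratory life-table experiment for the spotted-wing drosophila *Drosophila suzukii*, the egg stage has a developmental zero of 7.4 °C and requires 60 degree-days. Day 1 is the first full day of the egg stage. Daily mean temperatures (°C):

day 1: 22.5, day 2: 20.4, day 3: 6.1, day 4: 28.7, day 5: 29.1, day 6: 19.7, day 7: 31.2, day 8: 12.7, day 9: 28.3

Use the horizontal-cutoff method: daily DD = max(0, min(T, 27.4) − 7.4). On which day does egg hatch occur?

Daily DD above 7.4 °C (capped at 20.0): 15.1, 13.0, 0.0, 20.0, 20.0, 12.3, 20.0, 5.3, 20.0.
Cumulative: 15.1, 28.1, 28.1, 48.1, 68.1, 80.4, 100.4, 105.7, 125.7.
The total first reaches 60 DD on day 5.

day 5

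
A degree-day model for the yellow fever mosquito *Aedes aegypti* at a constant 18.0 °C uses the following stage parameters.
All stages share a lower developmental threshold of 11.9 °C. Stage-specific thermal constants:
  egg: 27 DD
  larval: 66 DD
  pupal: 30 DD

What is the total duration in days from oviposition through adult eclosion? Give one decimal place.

Daily accumulation at 18.0 °C = 18.0 − 11.9 = 6.1 DD/day.
Total K = 27 + 66 + 30 = 123 DD.
Total duration = 123 / 6.1 = 20.164 ≈ 20.2 days.

20.2 days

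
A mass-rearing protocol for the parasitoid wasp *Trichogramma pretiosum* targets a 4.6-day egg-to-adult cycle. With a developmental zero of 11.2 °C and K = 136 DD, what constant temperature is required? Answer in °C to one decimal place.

40.8 °C

Required daily accumulation = 136 / 4.6 = 29.565 DD/day.
T = T_base + 29.565 = 11.2 + 29.565 = 40.765 ≈ 40.8 °C.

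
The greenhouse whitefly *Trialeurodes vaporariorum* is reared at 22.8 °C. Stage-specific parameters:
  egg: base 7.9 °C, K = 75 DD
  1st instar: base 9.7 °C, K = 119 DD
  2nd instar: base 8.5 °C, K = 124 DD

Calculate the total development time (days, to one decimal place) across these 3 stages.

egg: 75 / (22.8 − 7.9) = 75 / 14.9 = 5.034 d.
1st instar: 119 / (22.8 − 9.7) = 119 / 13.1 = 9.084 d.
2nd instar: 124 / (22.8 − 8.5) = 124 / 14.3 = 8.671 d.
Sum = 22.789 ≈ 22.8 days.

22.8 days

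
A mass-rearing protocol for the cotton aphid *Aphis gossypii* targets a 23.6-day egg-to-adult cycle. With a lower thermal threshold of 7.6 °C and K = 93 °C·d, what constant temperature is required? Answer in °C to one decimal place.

Required daily accumulation = 93 / 23.6 = 3.941 DD/day.
T = T_base + 3.941 = 7.6 + 3.941 = 11.541 ≈ 11.5 °C.

11.5 °C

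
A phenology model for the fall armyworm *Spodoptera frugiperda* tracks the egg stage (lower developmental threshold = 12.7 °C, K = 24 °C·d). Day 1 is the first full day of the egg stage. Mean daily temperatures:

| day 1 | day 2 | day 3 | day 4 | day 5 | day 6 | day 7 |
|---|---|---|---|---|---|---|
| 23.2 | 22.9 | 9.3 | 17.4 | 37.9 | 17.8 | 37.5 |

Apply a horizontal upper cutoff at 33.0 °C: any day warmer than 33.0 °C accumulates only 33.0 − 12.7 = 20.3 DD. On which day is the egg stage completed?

Daily DD above 12.7 °C (capped at 20.3): 10.5, 10.2, 0.0, 4.7, 20.3, 5.1, 20.3.
Cumulative: 10.5, 20.7, 20.7, 25.4, 45.7, 50.8, 71.1.
The total first reaches 24 DD on day 4.

day 4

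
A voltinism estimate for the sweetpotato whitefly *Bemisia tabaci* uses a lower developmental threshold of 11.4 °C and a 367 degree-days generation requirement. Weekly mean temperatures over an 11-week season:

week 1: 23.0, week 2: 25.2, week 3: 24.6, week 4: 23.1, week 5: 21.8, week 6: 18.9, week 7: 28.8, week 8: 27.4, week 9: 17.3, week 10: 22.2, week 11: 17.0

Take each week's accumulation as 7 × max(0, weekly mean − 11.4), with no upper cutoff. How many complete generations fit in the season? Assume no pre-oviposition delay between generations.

2 generations

Weekly DD (7 × max(0, T̄ − 11.4)): 81.2, 96.6, 92.4, 81.9, 72.8, 52.5, 121.8, 112.0, 41.3, 75.6, 39.2.
Season total = 867.3 DD.
Complete generations = ⌊867.3 / 367⌋ = 2.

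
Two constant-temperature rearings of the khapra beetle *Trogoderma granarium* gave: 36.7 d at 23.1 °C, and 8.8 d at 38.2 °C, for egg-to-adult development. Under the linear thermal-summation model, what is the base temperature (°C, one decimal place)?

18.3 °C

Linear rate model ⇒ the product D·(T − T_b) is constant across temperatures.
36.7·(23.1 − T_b) = 8.8·(38.2 − T_b)
T_b = (36.7·23.1 − 8.8·38.2) / (36.7 − 8.8) = 511.61 / 27.9 = 18.337 °C ≈ 18.3 °C.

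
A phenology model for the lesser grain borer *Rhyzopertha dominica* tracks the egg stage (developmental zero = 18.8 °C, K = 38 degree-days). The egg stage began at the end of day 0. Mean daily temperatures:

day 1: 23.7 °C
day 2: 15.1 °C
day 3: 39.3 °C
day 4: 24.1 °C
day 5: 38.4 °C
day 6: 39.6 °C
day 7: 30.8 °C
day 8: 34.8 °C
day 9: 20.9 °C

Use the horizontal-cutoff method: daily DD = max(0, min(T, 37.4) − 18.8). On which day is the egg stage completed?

Daily DD above 18.8 °C (capped at 18.6): 4.9, 0.0, 18.6, 5.3, 18.6, 18.6, 12.0, 16.0, 2.1.
Cumulative: 4.9, 4.9, 23.5, 28.8, 47.4, 66.0, 78.0, 94.0, 96.1.
The total first reaches 38 DD on day 5.

day 5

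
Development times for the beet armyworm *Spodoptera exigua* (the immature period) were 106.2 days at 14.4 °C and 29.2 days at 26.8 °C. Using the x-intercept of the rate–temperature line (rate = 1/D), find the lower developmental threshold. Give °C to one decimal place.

Linear rate model ⇒ the product D·(T − T_b) is constant across temperatures.
106.2·(14.4 − T_b) = 29.2·(26.8 − T_b)
T_b = (106.2·14.4 − 29.2·26.8) / (106.2 − 29.2) = 746.72 / 77.0 = 9.698 °C ≈ 9.7 °C.

9.7 °C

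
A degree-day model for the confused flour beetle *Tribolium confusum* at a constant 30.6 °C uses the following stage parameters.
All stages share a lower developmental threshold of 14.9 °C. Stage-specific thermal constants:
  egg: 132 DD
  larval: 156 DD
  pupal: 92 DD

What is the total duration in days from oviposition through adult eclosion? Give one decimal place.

24.2 days

Daily accumulation at 30.6 °C = 30.6 − 14.9 = 15.7 DD/day.
Total K = 132 + 156 + 92 = 380 DD.
Total duration = 380 / 15.7 = 24.204 ≈ 24.2 days.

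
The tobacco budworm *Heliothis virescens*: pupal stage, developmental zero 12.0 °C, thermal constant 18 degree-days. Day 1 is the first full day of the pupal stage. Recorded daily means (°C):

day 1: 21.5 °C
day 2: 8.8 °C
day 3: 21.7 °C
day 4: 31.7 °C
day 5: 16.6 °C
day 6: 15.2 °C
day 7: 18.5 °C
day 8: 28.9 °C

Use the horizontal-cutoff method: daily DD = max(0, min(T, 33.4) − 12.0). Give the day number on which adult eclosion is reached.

Daily DD above 12.0 °C (capped at 21.4): 9.5, 0.0, 9.7, 19.7, 4.6, 3.2, 6.5, 16.9.
Cumulative: 9.5, 9.5, 19.2, 38.9, 43.5, 46.7, 53.2, 70.1.
The total first reaches 18 DD on day 3.

day 3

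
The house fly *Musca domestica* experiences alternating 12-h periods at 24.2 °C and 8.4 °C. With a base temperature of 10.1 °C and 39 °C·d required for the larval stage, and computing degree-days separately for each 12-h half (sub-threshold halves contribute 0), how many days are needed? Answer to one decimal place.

5.5 days

Day half: max(0, 24.2 − 10.1) × 0.5 = 14.1 × 0.5 = 7.05 DD.
Night half: max(0, 8.4 − 10.1) × 0.5 = 0.0 × 0.5 = 0.00 DD.
Per 24 h: 7.05 DD/day.
Duration = 39 / 7.05 = 5.532 ≈ 5.5 days.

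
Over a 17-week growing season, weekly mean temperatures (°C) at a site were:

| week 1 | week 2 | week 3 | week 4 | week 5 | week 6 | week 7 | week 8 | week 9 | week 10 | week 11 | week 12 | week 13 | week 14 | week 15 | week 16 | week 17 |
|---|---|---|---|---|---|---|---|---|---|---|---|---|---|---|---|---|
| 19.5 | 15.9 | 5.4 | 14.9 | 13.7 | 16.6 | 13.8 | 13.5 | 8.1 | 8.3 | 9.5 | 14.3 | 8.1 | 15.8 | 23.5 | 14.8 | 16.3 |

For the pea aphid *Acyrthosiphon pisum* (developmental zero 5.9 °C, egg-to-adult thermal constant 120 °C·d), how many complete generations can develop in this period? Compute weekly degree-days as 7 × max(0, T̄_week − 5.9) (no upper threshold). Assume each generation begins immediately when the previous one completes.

Weekly DD (7 × max(0, T̄ − 5.9)): 95.2, 70.0, 0.0, 63.0, 54.6, 74.9, 55.3, 53.2, 15.4, 16.8, 25.2, 58.8, 15.4, 69.3, 123.2, 62.3, 72.8.
Season total = 925.4 DD.
Complete generations = ⌊925.4 / 120⌋ = 7.

7 generations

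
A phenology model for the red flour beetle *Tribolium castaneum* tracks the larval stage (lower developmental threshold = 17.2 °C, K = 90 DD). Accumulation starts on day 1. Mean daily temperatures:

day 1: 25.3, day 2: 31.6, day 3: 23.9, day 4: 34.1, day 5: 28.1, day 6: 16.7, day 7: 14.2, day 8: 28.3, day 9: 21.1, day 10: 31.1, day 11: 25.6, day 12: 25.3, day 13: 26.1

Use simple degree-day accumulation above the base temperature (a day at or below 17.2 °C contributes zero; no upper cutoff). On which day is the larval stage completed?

day 11

Daily DD above 17.2 °C: 8.1, 14.4, 6.7, 16.9, 10.9, 0.0, 0.0, 11.1, 3.9, 13.9, 8.4, 8.1, 8.9.
Cumulative: 8.1, 22.5, 29.2, 46.1, 57.0, 57.0, 57.0, 68.1, 72.0, 85.9, 94.3, 102.4, 111.3.
The total first reaches 90 DD on day 11.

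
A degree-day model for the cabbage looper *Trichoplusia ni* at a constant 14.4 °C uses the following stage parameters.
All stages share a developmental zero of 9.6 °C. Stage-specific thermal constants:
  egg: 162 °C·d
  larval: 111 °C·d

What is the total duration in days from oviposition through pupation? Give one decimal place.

Daily accumulation at 14.4 °C = 14.4 − 9.6 = 4.8 DD/day.
Total K = 162 + 111 = 273 DD.
Total duration = 273 / 4.8 = 56.875 ≈ 56.9 days.

56.9 days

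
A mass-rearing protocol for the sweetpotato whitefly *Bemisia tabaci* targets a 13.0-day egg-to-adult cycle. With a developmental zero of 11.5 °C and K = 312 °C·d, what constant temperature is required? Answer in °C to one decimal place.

Required daily accumulation = 312 / 13.0 = 24.000 DD/day.
T = T_base + 24.000 = 11.5 + 24.000 = 35.500 ≈ 35.5 °C.

35.5 °C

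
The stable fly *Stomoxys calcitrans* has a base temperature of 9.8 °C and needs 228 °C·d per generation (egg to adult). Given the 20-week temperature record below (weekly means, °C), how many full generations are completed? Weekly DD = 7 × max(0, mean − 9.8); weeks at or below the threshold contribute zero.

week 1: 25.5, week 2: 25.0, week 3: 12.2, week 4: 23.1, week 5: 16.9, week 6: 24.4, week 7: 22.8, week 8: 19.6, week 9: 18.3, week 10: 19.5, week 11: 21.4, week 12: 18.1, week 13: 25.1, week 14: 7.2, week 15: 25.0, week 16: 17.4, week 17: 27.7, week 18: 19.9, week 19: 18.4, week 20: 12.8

6 generations

Weekly DD (7 × max(0, T̄ − 9.8)): 109.9, 106.4, 16.8, 93.1, 49.7, 102.2, 91.0, 68.6, 59.5, 67.9, 81.2, 58.1, 107.1, 0.0, 106.4, 53.2, 125.3, 70.7, 60.2, 21.0.
Season total = 1448.3 DD.
Complete generations = ⌊1448.3 / 228⌋ = 6.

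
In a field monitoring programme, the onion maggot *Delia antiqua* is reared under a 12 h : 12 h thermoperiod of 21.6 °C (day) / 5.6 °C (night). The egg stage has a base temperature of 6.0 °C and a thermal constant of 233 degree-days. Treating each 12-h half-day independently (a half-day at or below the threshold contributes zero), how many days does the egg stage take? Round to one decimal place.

Day half: max(0, 21.6 − 6.0) × 0.5 = 15.6 × 0.5 = 7.80 DD.
Night half: max(0, 5.6 − 6.0) × 0.5 = 0.0 × 0.5 = 0.00 DD.
Per 24 h: 7.80 DD/day.
Duration = 233 / 7.80 = 29.872 ≈ 29.9 days.

29.9 days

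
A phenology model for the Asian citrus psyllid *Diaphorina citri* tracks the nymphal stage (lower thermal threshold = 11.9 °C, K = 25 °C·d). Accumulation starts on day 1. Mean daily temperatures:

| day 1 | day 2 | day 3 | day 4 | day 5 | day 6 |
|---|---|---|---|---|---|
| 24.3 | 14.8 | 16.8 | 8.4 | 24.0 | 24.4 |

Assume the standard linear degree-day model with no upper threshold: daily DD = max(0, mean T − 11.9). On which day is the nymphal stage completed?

Daily DD above 11.9 °C: 12.4, 2.9, 4.9, 0.0, 12.1, 12.5.
Cumulative: 12.4, 15.3, 20.2, 20.2, 32.3, 44.8.
The total first reaches 25 DD on day 5.

day 5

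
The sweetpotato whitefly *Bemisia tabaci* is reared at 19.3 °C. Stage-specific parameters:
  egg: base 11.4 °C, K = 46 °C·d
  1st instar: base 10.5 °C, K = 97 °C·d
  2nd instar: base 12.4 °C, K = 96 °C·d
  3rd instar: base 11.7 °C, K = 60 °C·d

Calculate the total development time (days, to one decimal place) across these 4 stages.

38.7 days

egg: 46 / (19.3 − 11.4) = 46 / 7.9 = 5.823 d.
1st instar: 97 / (19.3 − 10.5) = 97 / 8.8 = 11.023 d.
2nd instar: 96 / (19.3 − 12.4) = 96 / 6.9 = 13.913 d.
3rd instar: 60 / (19.3 − 11.7) = 60 / 7.6 = 7.895 d.
Sum = 38.653 ≈ 38.7 days.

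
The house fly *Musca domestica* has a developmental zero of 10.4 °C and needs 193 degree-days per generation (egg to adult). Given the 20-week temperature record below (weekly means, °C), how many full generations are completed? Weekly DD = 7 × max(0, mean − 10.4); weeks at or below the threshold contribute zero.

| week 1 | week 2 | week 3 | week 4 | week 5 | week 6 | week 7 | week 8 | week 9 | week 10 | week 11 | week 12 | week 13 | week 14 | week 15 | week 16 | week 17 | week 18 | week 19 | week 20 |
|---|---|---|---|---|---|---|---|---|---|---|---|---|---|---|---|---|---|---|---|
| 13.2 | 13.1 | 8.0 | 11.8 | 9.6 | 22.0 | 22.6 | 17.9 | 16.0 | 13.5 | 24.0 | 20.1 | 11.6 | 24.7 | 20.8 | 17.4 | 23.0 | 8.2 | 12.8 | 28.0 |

Weekly DD (7 × max(0, T̄ − 10.4)): 19.6, 18.9, 0.0, 9.8, 0.0, 81.2, 85.4, 52.5, 39.2, 21.7, 95.2, 67.9, 8.4, 100.1, 72.8, 49.0, 88.2, 0.0, 16.8, 123.2.
Season total = 949.9 DD.
Complete generations = ⌊949.9 / 193⌋ = 4.

4 generations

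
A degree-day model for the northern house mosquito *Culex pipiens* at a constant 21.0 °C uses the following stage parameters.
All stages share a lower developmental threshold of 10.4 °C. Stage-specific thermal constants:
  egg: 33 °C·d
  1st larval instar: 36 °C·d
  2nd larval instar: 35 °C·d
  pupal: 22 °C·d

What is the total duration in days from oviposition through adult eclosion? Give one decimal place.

11.9 days

Daily accumulation at 21.0 °C = 21.0 − 10.4 = 10.6 DD/day.
Total K = 33 + 36 + 35 + 22 = 126 DD.
Total duration = 126 / 10.6 = 11.887 ≈ 11.9 days.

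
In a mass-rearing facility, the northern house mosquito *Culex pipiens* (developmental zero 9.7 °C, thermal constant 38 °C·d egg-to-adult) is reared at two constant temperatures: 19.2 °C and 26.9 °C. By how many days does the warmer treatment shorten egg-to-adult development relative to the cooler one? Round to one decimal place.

At 19.2 °C: 38 / (19.2 − 9.7) = 38 / 9.5 = 4.000 d.
At 26.9 °C: 38 / (26.9 − 9.7) = 38 / 17.2 = 2.209 d.
Difference = |4.000 − 2.209| = 1.791 ≈ 1.8 days.

1.8 days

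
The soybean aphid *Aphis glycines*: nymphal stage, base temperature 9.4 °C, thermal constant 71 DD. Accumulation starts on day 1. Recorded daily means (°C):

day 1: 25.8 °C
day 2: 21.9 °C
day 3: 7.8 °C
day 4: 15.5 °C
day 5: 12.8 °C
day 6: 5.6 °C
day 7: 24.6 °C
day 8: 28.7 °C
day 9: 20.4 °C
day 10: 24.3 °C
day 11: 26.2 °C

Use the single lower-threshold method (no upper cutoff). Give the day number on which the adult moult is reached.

Daily DD above 9.4 °C: 16.4, 12.5, 0.0, 6.1, 3.4, 0.0, 15.2, 19.3, 11.0, 14.9, 16.8.
Cumulative: 16.4, 28.9, 28.9, 35.0, 38.4, 38.4, 53.6, 72.9, 83.9, 98.8, 115.6.
The total first reaches 71 DD on day 8.

day 8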